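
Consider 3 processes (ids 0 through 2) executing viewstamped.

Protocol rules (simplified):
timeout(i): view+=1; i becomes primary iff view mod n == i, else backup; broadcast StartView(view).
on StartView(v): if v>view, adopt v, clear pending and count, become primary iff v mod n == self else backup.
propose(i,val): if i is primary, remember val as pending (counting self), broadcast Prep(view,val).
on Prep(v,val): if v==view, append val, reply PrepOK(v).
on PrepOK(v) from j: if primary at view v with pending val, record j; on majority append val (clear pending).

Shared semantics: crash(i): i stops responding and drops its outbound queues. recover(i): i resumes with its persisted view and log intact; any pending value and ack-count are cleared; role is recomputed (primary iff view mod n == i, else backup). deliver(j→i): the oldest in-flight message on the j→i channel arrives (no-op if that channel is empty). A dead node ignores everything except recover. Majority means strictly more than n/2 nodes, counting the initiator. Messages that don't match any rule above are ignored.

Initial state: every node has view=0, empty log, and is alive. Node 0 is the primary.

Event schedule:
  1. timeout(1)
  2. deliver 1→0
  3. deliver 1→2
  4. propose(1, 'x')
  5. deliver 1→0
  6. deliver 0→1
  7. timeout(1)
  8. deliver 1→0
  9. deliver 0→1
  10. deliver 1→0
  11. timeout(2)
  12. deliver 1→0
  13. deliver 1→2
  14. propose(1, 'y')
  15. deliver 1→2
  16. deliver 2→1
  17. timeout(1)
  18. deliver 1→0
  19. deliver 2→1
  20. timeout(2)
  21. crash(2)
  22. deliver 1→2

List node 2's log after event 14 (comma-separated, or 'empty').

empty

[1] timeout(1) → N1(prim v1 [-])
[2] deliver 1→0 → N0(back v1 [-])
[3] deliver 1→2 → N2(back v1 [-])
[4] propose(1,'x') → ∅
[5] deliver 1→0 → N0(back v1 [x])
[6] deliver 0→1 → N1(prim v1 [x])
[7] timeout(1) → N1(back v2 [x])
[8] deliver 1→0 → N0(back v2 [x])
[9] deliver 0→1 → ∅
[10] deliver 1→0 → ∅
[11] timeout(2) → N2(prim v2 [-])
[12] deliver 1→0 → ∅
[13] deliver 1→2 → ∅
[14] propose(1,'y') → ∅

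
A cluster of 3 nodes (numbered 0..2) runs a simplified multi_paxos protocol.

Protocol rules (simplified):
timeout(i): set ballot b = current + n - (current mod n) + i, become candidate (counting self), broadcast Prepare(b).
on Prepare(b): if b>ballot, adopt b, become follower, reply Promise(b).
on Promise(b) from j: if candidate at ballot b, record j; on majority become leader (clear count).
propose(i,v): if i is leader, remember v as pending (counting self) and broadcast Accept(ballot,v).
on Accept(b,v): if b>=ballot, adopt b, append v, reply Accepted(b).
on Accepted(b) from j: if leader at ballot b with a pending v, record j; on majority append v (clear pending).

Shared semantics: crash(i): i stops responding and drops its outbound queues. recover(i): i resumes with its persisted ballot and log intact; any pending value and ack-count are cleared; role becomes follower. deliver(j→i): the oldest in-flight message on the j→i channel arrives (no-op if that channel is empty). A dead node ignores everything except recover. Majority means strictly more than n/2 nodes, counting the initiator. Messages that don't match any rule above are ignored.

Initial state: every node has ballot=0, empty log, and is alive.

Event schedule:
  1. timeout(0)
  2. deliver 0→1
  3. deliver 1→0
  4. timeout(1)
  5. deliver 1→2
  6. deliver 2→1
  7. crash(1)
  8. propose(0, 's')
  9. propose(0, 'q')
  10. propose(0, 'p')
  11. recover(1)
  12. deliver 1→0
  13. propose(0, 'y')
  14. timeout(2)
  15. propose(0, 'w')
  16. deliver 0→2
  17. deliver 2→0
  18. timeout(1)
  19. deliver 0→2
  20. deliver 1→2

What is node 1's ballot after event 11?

after 1 — timeout(0): n0:cand/b3/[-]
after 2 — deliver 0→1: n1:foll/b3/[-]
after 3 — deliver 1→0: n0:lead/b3/[-]
after 4 — timeout(1): n1:cand/b7/[-]
after 5 — deliver 1→2: n2:foll/b7/[-]
after 6 — deliver 2→1: n1:lead/b7/[-]
after 7 — crash(1): n1:✗lead/b7/[-]
after 8 — propose(0,'s'): ·
after 9 — propose(0,'q'): ·
after 10 — propose(0,'p'): ·
after 11 — recover(1): n1:foll/b7/[-]

7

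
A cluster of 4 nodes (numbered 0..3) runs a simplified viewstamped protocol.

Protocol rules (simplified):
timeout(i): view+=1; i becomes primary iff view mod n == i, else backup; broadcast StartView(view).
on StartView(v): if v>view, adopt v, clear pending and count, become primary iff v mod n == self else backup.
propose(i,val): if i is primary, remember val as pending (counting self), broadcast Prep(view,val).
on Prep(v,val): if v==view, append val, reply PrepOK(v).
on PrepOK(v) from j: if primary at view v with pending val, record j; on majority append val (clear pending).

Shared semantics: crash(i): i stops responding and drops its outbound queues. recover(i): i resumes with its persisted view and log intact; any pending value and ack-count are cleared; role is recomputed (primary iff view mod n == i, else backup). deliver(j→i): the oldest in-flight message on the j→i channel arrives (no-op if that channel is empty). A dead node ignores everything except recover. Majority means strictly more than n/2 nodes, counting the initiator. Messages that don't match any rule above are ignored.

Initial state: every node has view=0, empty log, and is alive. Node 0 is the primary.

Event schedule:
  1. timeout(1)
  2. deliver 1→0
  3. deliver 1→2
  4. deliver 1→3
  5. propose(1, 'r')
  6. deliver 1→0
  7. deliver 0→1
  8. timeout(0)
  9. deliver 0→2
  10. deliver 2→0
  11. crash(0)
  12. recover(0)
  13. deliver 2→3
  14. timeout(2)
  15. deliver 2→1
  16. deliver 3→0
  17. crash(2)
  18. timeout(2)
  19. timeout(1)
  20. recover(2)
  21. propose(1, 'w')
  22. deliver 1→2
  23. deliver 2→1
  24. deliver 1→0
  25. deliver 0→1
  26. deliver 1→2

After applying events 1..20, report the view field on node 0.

2

[1] timeout(1) → N1(prim v1 [-])
[2] deliver 1→0 → N0(back v1 [-])
[3] deliver 1→2 → N2(back v1 [-])
[4] deliver 1→3 → N3(back v1 [-])
[5] propose(1,'r') → ∅
[6] deliver 1→0 → N0(back v1 [r])
[7] deliver 0→1 → ∅
[8] timeout(0) → N0(back v2 [r])
[9] deliver 0→2 → N2(prim v2 [-])
[10] deliver 2→0 → ∅
[11] crash(0) → N0(✗back v2 [r])
[12] recover(0) → N0(back v2 [r])
[13] deliver 2→3 → ∅
[14] timeout(2) → N2(back v3 [-])
[15] deliver 2→1 → N1(back v3 [-])
[16] deliver 3→0 → ∅
[17] crash(2) → N2(✗back v3 [-])
[18] timeout(2) → ∅
[19] timeout(1) → N1(back v4 [-])
[20] recover(2) → N2(back v3 [-])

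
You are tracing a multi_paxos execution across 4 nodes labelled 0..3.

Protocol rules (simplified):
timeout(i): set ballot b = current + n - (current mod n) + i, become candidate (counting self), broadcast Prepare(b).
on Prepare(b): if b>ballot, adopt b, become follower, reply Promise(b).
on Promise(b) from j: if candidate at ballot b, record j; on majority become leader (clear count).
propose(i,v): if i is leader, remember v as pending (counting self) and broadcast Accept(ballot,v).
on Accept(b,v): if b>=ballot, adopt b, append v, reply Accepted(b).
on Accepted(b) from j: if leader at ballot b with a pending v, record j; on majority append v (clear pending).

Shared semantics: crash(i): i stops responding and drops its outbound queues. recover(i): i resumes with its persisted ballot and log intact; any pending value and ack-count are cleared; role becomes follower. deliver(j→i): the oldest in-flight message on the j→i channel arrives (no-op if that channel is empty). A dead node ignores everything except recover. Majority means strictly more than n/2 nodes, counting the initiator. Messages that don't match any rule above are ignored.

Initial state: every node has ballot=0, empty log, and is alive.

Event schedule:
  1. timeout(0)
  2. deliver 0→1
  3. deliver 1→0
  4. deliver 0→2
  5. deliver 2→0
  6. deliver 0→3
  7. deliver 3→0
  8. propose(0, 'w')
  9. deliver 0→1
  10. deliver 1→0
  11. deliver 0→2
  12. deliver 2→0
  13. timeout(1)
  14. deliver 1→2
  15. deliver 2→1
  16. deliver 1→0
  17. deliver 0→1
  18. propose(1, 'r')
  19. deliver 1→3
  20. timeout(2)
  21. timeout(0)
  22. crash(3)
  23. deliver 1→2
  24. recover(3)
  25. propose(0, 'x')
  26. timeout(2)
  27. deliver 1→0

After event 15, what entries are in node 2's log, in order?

after 1 — timeout(0): n0:cand/b4/[-]
after 2 — deliver 0→1: n1:foll/b4/[-]
after 3 — deliver 1→0: ·
after 4 — deliver 0→2: n2:foll/b4/[-]
after 5 — deliver 2→0: n0:lead/b4/[-]
after 6 — deliver 0→3: n3:foll/b4/[-]
after 7 — deliver 3→0: ·
after 8 — propose(0,'w'): ·
after 9 — deliver 0→1: n1:foll/b4/[w]
after 10 — deliver 1→0: ·
after 11 — deliver 0→2: n2:foll/b4/[w]
after 12 — deliver 2→0: n0:lead/b4/[w]
after 13 — timeout(1): n1:cand/b9/[w]
after 14 — deliver 1→2: n2:foll/b9/[w]
after 15 — deliver 2→1: ·

w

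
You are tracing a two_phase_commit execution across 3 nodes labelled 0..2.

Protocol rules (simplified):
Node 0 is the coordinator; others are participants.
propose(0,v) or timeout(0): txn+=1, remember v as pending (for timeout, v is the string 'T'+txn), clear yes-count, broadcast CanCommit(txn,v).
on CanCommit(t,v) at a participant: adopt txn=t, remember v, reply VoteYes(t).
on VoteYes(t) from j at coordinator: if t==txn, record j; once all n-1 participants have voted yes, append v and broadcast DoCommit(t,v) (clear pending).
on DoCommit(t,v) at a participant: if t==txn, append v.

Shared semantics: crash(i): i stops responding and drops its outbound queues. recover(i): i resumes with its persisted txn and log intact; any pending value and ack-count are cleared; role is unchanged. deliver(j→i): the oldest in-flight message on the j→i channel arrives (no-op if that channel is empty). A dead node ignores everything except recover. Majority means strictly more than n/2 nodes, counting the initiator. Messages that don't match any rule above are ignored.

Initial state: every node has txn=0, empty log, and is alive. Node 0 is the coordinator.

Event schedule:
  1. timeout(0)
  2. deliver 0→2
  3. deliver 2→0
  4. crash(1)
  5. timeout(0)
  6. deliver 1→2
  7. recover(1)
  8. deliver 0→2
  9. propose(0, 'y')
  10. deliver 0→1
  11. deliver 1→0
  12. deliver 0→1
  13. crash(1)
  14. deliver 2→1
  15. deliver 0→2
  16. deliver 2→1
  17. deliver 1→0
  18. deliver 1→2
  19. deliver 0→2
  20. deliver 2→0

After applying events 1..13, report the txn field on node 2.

2

e1 timeout(0): 0[coor,t=1,-]
e2 deliver 0→2: 2[part,t=1,-]
e3 deliver 2→0: ·
e4 crash(1): 1[✗part,t=0,-]
e5 timeout(0): 0[coor,t=2,-]
e6 deliver 1→2: ·
e7 recover(1): 1[part,t=0,-]
e8 deliver 0→2: 2[part,t=2,-]
e9 propose(0,'y'): 0[coor,t=3,-]
e10 deliver 0→1: 1[part,t=1,-]
e11 deliver 1→0: ·
e12 deliver 0→1: 1[part,t=2,-]
e13 crash(1): 1[✗part,t=2,-]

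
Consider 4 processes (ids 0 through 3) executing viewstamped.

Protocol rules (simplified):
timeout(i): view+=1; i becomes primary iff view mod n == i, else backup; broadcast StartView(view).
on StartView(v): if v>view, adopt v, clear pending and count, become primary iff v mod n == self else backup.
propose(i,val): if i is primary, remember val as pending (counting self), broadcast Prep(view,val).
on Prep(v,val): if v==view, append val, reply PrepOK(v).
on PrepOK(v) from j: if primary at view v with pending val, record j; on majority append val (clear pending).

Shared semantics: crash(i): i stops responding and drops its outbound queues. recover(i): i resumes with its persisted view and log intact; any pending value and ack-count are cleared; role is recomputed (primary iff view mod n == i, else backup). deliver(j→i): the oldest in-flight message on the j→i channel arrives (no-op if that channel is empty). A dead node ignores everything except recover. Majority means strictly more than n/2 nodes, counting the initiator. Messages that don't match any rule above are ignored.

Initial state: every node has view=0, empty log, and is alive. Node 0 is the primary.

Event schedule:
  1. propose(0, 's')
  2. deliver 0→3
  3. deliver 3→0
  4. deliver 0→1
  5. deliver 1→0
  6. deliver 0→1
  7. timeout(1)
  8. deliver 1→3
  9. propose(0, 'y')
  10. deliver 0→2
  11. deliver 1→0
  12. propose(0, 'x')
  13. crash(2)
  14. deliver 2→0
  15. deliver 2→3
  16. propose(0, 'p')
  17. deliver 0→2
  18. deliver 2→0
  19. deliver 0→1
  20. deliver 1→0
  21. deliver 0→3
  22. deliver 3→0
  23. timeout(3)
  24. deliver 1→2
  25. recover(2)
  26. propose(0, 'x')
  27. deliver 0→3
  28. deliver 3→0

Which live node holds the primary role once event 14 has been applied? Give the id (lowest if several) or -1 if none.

step 1 propose(0,'s'): —
step 2 deliver 0→3: 3={back,v=0,log=s}
step 3 deliver 3→0: —
step 4 deliver 0→1: 1={back,v=0,log=s}
step 5 deliver 1→0: 0={prim,v=0,log=s}
step 6 deliver 0→1: —
step 7 timeout(1): 1={prim,v=1,log=s}
step 8 deliver 1→3: 3={back,v=1,log=s}
step 9 propose(0,'y'): —
step 10 deliver 0→2: 2={back,v=0,log=s}
step 11 deliver 1→0: 0={back,v=1,log=s}
step 12 propose(0,'x'): —
step 13 crash(2): 2={✗back,v=0,log=s}
step 14 deliver 2→0: —

1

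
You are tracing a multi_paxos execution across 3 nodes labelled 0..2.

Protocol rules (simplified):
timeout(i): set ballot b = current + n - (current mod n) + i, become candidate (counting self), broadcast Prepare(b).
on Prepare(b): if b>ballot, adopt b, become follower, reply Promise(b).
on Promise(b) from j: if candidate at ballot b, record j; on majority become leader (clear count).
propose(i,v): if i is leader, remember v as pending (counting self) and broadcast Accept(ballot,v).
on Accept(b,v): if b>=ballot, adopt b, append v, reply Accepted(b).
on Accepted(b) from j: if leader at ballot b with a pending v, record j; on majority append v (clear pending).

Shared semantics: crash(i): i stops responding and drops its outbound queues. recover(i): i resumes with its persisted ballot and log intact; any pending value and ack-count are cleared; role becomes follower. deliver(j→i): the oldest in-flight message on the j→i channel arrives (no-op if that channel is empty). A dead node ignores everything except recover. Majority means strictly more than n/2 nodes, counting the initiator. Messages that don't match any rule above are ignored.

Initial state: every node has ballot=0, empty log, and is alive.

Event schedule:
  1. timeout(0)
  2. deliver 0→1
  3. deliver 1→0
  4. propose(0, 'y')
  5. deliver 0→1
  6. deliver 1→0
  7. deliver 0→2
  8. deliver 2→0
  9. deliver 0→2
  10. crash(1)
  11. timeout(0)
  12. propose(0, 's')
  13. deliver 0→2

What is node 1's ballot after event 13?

e1 timeout(0): 0[cand,b=3,-]
e2 deliver 0→1: 1[foll,b=3,-]
e3 deliver 1→0: 0[lead,b=3,-]
e4 propose(0,'y'): ·
e5 deliver 0→1: 1[foll,b=3,y]
e6 deliver 1→0: 0[lead,b=3,y]
e7 deliver 0→2: 2[foll,b=3,-]
e8 deliver 2→0: ·
e9 deliver 0→2: 2[foll,b=3,y]
e10 crash(1): 1[✗foll,b=3,y]
e11 timeout(0): 0[cand,b=6,y]
e12 propose(0,'s'): ·
e13 deliver 0→2: 2[foll,b=6,y]

3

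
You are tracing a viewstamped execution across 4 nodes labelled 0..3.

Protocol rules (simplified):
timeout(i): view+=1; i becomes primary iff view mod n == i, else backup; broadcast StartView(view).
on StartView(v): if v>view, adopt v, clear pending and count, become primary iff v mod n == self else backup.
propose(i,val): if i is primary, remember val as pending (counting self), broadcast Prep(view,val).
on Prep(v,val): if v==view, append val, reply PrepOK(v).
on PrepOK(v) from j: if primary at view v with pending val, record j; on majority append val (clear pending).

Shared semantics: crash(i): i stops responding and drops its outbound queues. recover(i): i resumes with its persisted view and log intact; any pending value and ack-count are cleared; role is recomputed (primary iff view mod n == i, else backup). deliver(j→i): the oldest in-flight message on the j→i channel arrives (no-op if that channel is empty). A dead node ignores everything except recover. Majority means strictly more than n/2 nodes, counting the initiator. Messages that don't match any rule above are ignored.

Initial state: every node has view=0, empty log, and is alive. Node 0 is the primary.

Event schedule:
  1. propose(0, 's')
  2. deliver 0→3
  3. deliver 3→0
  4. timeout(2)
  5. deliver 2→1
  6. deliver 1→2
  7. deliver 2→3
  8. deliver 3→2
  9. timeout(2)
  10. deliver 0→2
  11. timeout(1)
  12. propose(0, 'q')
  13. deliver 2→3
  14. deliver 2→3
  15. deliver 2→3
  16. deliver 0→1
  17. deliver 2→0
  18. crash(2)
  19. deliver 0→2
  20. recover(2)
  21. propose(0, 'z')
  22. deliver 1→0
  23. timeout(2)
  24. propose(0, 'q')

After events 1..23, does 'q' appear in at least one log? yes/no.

no

step 1 propose(0,'s'): —
step 2 deliver 0→3: 3={back,v=0,log=s}
step 3 deliver 3→0: —
step 4 timeout(2): 2={back,v=1,log=-}
step 5 deliver 2→1: 1={prim,v=1,log=-}
step 6 deliver 1→2: —
step 7 deliver 2→3: 3={back,v=1,log=s}
step 8 deliver 3→2: —
step 9 timeout(2): 2={prim,v=2,log=-}
step 10 deliver 0→2: —
step 11 timeout(1): 1={back,v=2,log=-}
step 12 propose(0,'q'): —
step 13 deliver 2→3: 3={back,v=2,log=s}
step 14 deliver 2→3: —
step 15 deliver 2→3: —
step 16 deliver 0→1: —
step 17 deliver 2→0: 0={back,v=1,log=-}
step 18 crash(2): 2={✗prim,v=2,log=-}
step 19 deliver 0→2: —
step 20 recover(2): 2={prim,v=2,log=-}
step 21 propose(0,'z'): —
step 22 deliver 1→0: 0={back,v=2,log=-}
step 23 timeout(2): 2={back,v=3,log=-}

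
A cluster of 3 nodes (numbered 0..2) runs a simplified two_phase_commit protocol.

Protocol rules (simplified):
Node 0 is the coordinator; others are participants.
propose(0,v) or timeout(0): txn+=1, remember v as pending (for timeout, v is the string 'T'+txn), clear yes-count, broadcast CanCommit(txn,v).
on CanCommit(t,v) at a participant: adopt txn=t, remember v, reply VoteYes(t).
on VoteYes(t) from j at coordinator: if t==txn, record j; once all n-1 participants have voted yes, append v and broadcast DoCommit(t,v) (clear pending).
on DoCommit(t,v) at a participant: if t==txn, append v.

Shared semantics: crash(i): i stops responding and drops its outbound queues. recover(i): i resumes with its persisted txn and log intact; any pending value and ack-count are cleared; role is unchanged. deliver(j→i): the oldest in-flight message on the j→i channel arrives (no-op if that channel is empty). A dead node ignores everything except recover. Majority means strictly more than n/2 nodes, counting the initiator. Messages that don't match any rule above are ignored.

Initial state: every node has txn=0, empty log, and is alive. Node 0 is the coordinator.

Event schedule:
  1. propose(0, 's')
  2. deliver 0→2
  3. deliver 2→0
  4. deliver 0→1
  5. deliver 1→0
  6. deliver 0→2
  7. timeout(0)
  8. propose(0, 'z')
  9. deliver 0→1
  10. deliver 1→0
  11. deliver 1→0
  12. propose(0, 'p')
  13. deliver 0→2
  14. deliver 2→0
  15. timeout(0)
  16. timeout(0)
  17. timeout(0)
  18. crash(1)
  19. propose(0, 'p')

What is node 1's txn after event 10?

e1 propose(0,'s'): 0[coor,t=1,-]
e2 deliver 0→2: 2[part,t=1,-]
e3 deliver 2→0: ·
e4 deliver 0→1: 1[part,t=1,-]
e5 deliver 1→0: 0[coor,t=1,s]
e6 deliver 0→2: 2[part,t=1,s]
e7 timeout(0): 0[coor,t=2,s]
e8 propose(0,'z'): 0[coor,t=3,s]
e9 deliver 0→1: 1[part,t=1,s]
e10 deliver 1→0: ·

1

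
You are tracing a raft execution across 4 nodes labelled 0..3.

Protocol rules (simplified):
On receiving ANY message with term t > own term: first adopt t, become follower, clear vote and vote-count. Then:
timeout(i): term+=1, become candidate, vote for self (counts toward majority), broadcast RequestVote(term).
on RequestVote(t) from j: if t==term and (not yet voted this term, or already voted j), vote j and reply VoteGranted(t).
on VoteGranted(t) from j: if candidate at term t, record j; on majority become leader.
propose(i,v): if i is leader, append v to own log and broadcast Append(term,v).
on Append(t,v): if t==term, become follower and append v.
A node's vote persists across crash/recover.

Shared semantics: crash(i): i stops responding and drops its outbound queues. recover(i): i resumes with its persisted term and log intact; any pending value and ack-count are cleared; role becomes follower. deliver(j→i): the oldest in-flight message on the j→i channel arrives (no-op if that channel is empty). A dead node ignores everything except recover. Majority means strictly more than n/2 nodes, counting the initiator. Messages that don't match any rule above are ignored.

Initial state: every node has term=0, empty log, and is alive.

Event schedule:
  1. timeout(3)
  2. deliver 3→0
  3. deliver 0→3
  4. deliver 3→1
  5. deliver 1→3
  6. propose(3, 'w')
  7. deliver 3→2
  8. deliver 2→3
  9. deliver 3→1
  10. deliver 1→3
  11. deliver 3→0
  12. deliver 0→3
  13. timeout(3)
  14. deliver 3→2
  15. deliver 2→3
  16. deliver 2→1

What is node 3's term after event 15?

2

step 1 timeout(3): 3={cand,t=1,log=-}
step 2 deliver 3→0: 0={foll,t=1,log=-}
step 3 deliver 0→3: —
step 4 deliver 3→1: 1={foll,t=1,log=-}
step 5 deliver 1→3: 3={lead,t=1,log=-}
step 6 propose(3,'w'): 3={lead,t=1,log=w}
step 7 deliver 3→2: 2={foll,t=1,log=-}
step 8 deliver 2→3: —
step 9 deliver 3→1: 1={foll,t=1,log=w}
step 10 deliver 1→3: —
step 11 deliver 3→0: 0={foll,t=1,log=w}
step 12 deliver 0→3: —
step 13 timeout(3): 3={cand,t=2,log=w}
step 14 deliver 3→2: 2={foll,t=1,log=w}
step 15 deliver 2→3: —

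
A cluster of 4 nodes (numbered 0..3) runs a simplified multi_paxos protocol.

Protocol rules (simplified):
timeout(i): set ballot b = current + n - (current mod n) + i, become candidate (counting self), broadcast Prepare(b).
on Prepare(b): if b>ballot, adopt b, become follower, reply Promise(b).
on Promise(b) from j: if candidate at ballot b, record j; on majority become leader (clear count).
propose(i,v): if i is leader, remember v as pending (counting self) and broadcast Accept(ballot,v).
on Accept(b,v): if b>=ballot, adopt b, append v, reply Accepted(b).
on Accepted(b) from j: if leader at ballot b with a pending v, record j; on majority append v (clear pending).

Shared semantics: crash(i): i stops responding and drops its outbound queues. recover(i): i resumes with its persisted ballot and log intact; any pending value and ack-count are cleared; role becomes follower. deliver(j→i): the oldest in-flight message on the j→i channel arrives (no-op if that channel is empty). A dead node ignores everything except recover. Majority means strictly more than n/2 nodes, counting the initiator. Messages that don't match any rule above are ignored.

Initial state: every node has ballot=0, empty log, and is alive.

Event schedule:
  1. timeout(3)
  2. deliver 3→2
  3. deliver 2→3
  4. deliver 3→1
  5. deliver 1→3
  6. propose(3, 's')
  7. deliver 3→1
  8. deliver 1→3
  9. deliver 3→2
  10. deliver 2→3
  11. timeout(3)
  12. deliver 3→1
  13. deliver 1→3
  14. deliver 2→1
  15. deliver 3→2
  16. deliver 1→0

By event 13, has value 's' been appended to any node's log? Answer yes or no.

after 1 — timeout(3): n3:cand/b7/[-]
after 2 — deliver 3→2: n2:foll/b7/[-]
after 3 — deliver 2→3: ·
after 4 — deliver 3→1: n1:foll/b7/[-]
after 5 — deliver 1→3: n3:lead/b7/[-]
after 6 — propose(3,'s'): ·
after 7 — deliver 3→1: n1:foll/b7/[s]
after 8 — deliver 1→3: ·
after 9 — deliver 3→2: n2:foll/b7/[s]
after 10 — deliver 2→3: n3:lead/b7/[s]
after 11 — timeout(3): n3:cand/b11/[s]
after 12 — deliver 3→1: n1:foll/b11/[s]
after 13 — deliver 1→3: ·

yes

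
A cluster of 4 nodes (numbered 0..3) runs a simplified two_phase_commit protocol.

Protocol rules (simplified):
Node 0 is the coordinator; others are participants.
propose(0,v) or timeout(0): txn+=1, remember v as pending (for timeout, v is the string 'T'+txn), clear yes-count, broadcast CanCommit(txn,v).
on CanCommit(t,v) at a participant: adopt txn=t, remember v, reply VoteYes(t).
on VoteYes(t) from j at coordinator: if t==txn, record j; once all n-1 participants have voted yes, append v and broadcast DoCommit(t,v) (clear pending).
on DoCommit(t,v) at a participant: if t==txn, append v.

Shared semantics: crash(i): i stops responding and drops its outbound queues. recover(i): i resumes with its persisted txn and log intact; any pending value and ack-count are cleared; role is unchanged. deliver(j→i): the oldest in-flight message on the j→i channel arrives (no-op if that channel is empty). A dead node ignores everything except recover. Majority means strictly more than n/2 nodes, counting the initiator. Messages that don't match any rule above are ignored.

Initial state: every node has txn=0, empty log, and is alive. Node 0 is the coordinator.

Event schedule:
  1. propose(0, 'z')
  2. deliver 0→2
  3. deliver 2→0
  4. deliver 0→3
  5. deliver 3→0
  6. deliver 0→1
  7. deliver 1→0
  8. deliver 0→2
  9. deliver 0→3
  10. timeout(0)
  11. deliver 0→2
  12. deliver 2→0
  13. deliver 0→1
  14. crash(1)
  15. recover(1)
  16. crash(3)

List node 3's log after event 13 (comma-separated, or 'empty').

step 1 propose(0,'z'): 0={coor,t=1,log=-}
step 2 deliver 0→2: 2={part,t=1,log=-}
step 3 deliver 2→0: —
step 4 deliver 0→3: 3={part,t=1,log=-}
step 5 deliver 3→0: —
step 6 deliver 0→1: 1={part,t=1,log=-}
step 7 deliver 1→0: 0={coor,t=1,log=z}
step 8 deliver 0→2: 2={part,t=1,log=z}
step 9 deliver 0→3: 3={part,t=1,log=z}
step 10 timeout(0): 0={coor,t=2,log=z}
step 11 deliver 0→2: 2={part,t=2,log=z}
step 12 deliver 2→0: —
step 13 deliver 0→1: 1={part,t=1,log=z}

z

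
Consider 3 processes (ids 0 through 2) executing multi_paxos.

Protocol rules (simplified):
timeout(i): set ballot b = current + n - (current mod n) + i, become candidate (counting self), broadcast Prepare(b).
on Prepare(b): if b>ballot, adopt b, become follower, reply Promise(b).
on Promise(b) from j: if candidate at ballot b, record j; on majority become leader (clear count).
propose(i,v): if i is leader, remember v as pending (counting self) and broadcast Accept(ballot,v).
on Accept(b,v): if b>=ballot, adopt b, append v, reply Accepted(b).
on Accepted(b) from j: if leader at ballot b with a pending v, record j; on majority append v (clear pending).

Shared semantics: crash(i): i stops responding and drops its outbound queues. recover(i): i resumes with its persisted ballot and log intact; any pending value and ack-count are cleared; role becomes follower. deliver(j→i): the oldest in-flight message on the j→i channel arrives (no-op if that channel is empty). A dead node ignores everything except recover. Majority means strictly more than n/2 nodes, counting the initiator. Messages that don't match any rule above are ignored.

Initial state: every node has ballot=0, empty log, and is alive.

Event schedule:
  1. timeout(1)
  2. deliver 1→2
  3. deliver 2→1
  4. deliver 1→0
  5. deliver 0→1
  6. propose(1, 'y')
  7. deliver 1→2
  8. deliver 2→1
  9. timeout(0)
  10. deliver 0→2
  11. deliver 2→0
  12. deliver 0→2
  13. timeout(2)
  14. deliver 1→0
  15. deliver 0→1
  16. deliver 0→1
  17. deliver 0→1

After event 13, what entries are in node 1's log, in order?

e1 timeout(1): 1[cand,b=4,-]
e2 deliver 1→2: 2[foll,b=4,-]
e3 deliver 2→1: 1[lead,b=4,-]
e4 deliver 1→0: 0[foll,b=4,-]
e5 deliver 0→1: ·
e6 propose(1,'y'): ·
e7 deliver 1→2: 2[foll,b=4,y]
e8 deliver 2→1: 1[lead,b=4,y]
e9 timeout(0): 0[cand,b=6,-]
e10 deliver 0→2: 2[foll,b=6,y]
e11 deliver 2→0: 0[lead,b=6,-]
e12 deliver 0→2: ·
e13 timeout(2): 2[cand,b=11,y]

y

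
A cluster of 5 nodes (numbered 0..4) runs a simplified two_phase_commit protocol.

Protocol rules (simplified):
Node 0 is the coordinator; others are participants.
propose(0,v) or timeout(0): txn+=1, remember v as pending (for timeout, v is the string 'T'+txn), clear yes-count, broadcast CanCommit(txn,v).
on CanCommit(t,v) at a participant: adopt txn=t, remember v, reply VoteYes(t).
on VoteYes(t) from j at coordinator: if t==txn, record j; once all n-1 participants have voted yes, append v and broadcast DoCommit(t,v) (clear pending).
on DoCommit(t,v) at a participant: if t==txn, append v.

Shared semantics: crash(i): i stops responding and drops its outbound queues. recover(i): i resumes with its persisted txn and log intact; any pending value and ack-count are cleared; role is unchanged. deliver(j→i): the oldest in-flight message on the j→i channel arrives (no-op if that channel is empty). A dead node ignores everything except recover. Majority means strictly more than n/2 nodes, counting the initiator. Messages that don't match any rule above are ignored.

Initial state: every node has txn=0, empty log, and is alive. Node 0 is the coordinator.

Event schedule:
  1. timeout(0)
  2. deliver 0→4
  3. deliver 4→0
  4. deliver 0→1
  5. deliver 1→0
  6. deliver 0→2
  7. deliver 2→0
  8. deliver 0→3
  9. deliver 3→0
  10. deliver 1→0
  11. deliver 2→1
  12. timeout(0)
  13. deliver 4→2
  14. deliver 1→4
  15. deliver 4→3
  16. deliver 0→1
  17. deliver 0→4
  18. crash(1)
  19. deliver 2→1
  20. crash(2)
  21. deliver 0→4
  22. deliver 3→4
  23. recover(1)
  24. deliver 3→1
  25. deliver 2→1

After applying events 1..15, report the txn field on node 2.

step 1 timeout(0): 0={coor,t=1,log=-}
step 2 deliver 0→4: 4={part,t=1,log=-}
step 3 deliver 4→0: —
step 4 deliver 0→1: 1={part,t=1,log=-}
step 5 deliver 1→0: —
step 6 deliver 0→2: 2={part,t=1,log=-}
step 7 deliver 2→0: —
step 8 deliver 0→3: 3={part,t=1,log=-}
step 9 deliver 3→0: 0={coor,t=1,log=T1}
step 10 deliver 1→0: —
step 11 deliver 2→1: —
step 12 timeout(0): 0={coor,t=2,log=T1}
step 13 deliver 4→2: —
step 14 deliver 1→4: —
step 15 deliver 4→3: —

1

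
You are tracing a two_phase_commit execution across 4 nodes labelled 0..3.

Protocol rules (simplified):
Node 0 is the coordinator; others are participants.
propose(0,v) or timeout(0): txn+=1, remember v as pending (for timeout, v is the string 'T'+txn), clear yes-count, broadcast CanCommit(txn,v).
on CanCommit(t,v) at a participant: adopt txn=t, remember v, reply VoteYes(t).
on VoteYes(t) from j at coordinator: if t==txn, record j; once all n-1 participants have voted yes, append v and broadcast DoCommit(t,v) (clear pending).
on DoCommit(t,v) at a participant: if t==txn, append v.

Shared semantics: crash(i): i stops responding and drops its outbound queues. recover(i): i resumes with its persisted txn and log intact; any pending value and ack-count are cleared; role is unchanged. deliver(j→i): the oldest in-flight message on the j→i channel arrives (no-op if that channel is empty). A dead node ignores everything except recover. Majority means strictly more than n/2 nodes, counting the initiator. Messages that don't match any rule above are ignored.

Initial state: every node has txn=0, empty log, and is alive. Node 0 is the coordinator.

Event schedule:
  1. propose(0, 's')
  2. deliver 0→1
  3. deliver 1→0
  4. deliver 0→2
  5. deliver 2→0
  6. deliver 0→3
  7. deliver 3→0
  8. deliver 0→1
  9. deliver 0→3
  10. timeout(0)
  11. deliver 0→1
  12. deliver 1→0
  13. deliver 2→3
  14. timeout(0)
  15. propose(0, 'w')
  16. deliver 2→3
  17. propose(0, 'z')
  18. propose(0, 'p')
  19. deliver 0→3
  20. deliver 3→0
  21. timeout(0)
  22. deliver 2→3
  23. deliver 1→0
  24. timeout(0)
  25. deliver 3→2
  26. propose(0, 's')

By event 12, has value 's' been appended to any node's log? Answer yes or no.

yes

1. propose(0,'s'):  <0:coor t1 ->
2. deliver 0→1:  <1:part t1 ->
3. deliver 1→0:  nop
4. deliver 0→2:  <2:part t1 ->
5. deliver 2→0:  nop
6. deliver 0→3:  <3:part t1 ->
7. deliver 3→0:  <0:coor t1 s>
8. deliver 0→1:  <1:part t1 s>
9. deliver 0→3:  <3:part t1 s>
10. timeout(0):  <0:coor t2 s>
11. deliver 0→1:  <1:part t2 s>
12. deliver 1→0:  nop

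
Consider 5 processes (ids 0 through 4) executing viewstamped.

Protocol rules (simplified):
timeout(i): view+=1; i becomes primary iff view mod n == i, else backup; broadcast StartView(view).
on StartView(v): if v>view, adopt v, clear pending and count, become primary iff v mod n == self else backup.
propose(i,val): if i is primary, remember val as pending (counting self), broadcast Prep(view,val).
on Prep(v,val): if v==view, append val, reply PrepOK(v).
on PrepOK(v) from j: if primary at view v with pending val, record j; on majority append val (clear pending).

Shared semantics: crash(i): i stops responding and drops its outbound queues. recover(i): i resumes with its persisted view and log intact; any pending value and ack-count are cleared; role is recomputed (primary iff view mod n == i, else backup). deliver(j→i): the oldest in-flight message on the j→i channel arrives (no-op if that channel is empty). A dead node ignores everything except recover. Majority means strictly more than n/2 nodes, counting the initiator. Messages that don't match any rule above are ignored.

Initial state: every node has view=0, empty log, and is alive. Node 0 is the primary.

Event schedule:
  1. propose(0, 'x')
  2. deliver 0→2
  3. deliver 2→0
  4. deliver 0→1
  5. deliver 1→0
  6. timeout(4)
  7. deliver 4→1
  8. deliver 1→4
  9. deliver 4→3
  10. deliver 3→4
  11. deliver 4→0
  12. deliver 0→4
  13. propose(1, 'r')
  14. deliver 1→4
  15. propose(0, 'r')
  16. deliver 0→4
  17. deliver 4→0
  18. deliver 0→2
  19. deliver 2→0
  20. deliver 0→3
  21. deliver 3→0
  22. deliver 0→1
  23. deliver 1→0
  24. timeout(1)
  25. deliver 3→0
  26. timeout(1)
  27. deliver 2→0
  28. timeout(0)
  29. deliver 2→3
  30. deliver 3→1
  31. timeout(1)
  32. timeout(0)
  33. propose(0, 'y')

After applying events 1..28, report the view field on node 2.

0

1. propose(0,'x'):  nop
2. deliver 0→2:  <2:back v0 x>
3. deliver 2→0:  nop
4. deliver 0→1:  <1:back v0 x>
5. deliver 1→0:  <0:prim v0 x>
6. timeout(4):  <4:back v1 ->
7. deliver 4→1:  <1:prim v1 x>
8. deliver 1→4:  nop
9. deliver 4→3:  <3:back v1 ->
10. deliver 3→4:  nop
11. deliver 4→0:  <0:back v1 x>
12. deliver 0→4:  nop
13. propose(1,'r'):  nop
14. deliver 1→4:  <4:back v1 r>
15. propose(0,'r'):  nop
16. deliver 0→4:  nop
17. deliver 4→0:  nop
18. deliver 0→2:  nop
19. deliver 2→0:  nop
20. deliver 0→3:  nop
21. deliver 3→0:  nop
22. deliver 0→1:  nop
23. deliver 1→0:  <0:back v1 x,r>
24. timeout(1):  <1:back v2 x>
25. deliver 3→0:  nop
26. timeout(1):  <1:back v3 x>
27. deliver 2→0:  nop
28. timeout(0):  <0:back v2 x,r>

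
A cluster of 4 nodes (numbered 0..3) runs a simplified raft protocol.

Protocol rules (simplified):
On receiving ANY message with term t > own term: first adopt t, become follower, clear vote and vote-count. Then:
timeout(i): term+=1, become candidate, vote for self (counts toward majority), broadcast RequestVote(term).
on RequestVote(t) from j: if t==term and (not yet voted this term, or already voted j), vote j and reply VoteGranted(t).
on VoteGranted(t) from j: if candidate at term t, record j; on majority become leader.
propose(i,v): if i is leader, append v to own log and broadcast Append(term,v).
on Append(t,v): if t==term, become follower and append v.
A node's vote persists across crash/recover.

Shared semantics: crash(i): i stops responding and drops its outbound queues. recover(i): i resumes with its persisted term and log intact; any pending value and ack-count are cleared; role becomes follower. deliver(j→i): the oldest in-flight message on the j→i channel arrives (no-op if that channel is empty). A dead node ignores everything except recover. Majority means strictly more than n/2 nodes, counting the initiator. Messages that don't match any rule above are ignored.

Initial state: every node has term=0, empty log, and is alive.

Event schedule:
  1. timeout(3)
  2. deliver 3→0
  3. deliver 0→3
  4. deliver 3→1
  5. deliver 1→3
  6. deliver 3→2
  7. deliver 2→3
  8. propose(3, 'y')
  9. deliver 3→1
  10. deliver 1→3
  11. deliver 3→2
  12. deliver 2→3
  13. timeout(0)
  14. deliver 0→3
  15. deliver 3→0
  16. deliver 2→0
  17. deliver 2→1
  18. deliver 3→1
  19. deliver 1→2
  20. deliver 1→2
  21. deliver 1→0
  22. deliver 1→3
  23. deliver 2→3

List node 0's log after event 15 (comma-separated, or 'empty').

step 1 timeout(3): 3={cand,t=1,log=-}
step 2 deliver 3→0: 0={foll,t=1,log=-}
step 3 deliver 0→3: —
step 4 deliver 3→1: 1={foll,t=1,log=-}
step 5 deliver 1→3: 3={lead,t=1,log=-}
step 6 deliver 3→2: 2={foll,t=1,log=-}
step 7 deliver 2→3: —
step 8 propose(3,'y'): 3={lead,t=1,log=y}
step 9 deliver 3→1: 1={foll,t=1,log=y}
step 10 deliver 1→3: —
step 11 deliver 3→2: 2={foll,t=1,log=y}
step 12 deliver 2→3: —
step 13 timeout(0): 0={cand,t=2,log=-}
step 14 deliver 0→3: 3={foll,t=2,log=y}
step 15 deliver 3→0: —

empty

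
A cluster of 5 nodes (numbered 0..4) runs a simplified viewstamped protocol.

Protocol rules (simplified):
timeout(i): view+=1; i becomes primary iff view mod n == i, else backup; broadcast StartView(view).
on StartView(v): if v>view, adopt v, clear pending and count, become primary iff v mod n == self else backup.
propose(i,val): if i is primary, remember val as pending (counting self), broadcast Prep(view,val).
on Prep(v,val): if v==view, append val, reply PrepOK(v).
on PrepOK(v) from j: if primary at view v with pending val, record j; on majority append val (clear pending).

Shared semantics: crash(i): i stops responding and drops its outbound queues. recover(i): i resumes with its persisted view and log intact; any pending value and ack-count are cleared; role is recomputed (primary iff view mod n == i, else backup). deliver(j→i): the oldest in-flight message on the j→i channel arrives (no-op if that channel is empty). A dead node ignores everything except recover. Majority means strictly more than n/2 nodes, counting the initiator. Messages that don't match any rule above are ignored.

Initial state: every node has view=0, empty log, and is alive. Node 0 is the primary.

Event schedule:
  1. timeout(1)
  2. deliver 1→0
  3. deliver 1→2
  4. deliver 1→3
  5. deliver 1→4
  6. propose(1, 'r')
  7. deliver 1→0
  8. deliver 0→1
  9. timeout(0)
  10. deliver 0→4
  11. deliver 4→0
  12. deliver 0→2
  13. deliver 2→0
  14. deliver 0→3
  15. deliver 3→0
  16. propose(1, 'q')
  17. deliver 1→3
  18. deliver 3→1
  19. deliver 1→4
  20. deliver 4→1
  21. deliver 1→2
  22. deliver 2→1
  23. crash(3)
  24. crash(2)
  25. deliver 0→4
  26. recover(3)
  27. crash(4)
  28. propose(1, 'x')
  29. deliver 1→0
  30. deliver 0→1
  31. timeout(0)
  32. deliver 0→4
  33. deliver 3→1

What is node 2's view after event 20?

1. timeout(1):  <1:prim v1 ->
2. deliver 1→0:  <0:back v1 ->
3. deliver 1→2:  <2:back v1 ->
4. deliver 1→3:  <3:back v1 ->
5. deliver 1→4:  <4:back v1 ->
6. propose(1,'r'):  nop
7. deliver 1→0:  <0:back v1 r>
8. deliver 0→1:  nop
9. timeout(0):  <0:back v2 r>
10. deliver 0→4:  <4:back v2 ->
11. deliver 4→0:  nop
12. deliver 0→2:  <2:prim v2 ->
13. deliver 2→0:  nop
14. deliver 0→3:  <3:back v2 ->
15. deliver 3→0:  nop
16. propose(1,'q'):  nop
17. deliver 1→3:  nop
18. deliver 3→1:  nop
19. deliver 1→4:  nop
20. deliver 4→1:  nop

2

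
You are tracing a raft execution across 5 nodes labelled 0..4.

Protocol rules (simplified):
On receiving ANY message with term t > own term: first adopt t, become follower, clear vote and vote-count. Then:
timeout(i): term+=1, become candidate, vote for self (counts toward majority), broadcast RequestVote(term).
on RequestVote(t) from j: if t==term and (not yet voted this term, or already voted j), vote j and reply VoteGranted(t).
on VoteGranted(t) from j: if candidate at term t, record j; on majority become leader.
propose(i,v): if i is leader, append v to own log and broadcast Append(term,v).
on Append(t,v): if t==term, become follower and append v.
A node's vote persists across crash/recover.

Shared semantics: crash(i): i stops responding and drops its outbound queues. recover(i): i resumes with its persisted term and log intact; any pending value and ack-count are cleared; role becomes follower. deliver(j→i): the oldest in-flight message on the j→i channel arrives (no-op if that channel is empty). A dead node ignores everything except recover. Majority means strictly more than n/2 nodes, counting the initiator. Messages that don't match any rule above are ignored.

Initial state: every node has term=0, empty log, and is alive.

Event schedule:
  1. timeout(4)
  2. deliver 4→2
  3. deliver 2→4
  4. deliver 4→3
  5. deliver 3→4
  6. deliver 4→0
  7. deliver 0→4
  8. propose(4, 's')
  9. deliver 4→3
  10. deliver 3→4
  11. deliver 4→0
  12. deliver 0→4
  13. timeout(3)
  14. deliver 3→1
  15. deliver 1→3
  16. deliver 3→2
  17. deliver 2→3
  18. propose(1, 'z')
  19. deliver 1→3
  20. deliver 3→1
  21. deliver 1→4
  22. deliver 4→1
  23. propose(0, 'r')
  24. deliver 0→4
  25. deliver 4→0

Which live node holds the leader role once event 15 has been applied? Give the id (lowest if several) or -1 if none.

4

e1 timeout(4): 4[cand,t=1,-]
e2 deliver 4→2: 2[foll,t=1,-]
e3 deliver 2→4: ·
e4 deliver 4→3: 3[foll,t=1,-]
e5 deliver 3→4: 4[lead,t=1,-]
e6 deliver 4→0: 0[foll,t=1,-]
e7 deliver 0→4: ·
e8 propose(4,'s'): 4[lead,t=1,s]
e9 deliver 4→3: 3[foll,t=1,s]
e10 deliver 3→4: ·
e11 deliver 4→0: 0[foll,t=1,s]
e12 deliver 0→4: ·
e13 timeout(3): 3[cand,t=2,s]
e14 deliver 3→1: 1[foll,t=2,-]
e15 deliver 1→3: ·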